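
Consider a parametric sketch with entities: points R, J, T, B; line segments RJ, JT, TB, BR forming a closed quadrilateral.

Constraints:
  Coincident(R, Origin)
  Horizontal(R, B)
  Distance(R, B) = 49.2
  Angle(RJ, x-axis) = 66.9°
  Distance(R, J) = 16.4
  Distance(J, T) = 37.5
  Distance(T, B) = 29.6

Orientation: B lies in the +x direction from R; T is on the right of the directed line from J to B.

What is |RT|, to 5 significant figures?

30.628

R is at the origin; R and B share the same y with |RB| = 49.2 and B in +x, so B = (49.2, 0). RJ runs at 66.9° with |RJ| = 16.4, so J = (6.4343, 15.085). T is determined by |JT| = 37.5 and |TB| = 29.6 together: it lies at the intersection of circle(J, 37.5) and circle(B, 29.6). With |JB| = 45.348, the foot of the radical line on JB is 28.519 from J and the perpendicular offset is √(37.5² − 28.519²) = 24.350. Taking the right-of-JB solution: T = (25.229, -17.365).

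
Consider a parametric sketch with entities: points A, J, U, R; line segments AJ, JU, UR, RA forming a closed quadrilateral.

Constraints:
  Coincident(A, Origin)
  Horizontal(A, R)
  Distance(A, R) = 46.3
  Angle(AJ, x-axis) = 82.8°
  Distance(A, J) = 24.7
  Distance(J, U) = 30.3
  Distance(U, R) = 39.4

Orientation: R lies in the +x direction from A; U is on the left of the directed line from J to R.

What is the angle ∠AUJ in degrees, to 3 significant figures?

26.6°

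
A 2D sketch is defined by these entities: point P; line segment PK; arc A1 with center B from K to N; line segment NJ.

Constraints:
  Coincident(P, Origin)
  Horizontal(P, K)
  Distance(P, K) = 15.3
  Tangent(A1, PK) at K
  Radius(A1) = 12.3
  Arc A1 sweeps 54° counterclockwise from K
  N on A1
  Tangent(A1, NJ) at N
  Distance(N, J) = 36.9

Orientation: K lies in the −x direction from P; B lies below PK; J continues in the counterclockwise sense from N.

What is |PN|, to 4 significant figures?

25.75

P is at the origin; P and K share the same y with |PK| = 15.3 and K on the −x side, so K = (-15.30, 0.000). Tangency of A1 to PK means the radius BK is perpendicular to PK, so B = K + (0, -12.3) = (-15.30, -12.30). On A1, K sits at bearing 90° from B; a 54° counterclockwise sweep puts N at bearing 144°, so N = B + 12.3·(cos 144°, sin 144°) = (-25.25, -5.070). Then |PN| = |N − P| = 25.75.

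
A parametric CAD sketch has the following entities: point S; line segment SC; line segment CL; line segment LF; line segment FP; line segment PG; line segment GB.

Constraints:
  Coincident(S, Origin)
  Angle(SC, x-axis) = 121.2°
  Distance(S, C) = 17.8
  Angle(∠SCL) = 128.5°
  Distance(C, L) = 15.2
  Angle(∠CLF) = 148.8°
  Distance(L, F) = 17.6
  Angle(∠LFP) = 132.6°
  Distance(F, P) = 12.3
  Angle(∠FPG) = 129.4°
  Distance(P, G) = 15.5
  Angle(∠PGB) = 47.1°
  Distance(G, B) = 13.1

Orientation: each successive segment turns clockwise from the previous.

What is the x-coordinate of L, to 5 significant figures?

-3.9475

S is at the origin; SC runs at 121.2° with length 17.8, so C = (-9.2209, 15.225). ∠SCL = 128.5° gives CL at 69.700° from the x-axis; with |CL| = 15.2, L = (-3.9475, 29.481). So L.x = -3.9475.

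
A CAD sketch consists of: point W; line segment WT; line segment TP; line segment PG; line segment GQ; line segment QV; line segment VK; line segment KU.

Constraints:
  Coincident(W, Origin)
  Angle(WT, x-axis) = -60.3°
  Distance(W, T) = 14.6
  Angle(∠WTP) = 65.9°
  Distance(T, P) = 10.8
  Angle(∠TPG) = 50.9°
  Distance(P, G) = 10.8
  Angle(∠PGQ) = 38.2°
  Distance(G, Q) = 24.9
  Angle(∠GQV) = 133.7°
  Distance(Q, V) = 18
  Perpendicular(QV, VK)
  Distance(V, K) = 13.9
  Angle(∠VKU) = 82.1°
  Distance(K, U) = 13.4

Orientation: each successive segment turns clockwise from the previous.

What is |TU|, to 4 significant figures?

19.38

W is at the origin; WT runs at -60.3° with length 14.6, so T = (7.234, -12.68). ∠WTP = 65.9° gives TP at -174.4° from the x-axis; with |TP| = 10.8, P = (-3.515, -13.74). ∠TPG = 50.9° gives PG at 56.50° from the x-axis; with |PG| = 10.8, G = (2.446, -4.730). ∠PGQ = 38.2° gives GQ at -85.30° from the x-axis; with |GQ| = 24.9, Q = (4.486, -29.55). ∠GQV = 133.7° gives QV at -131.6° from the x-axis; with |QV| = 18.0, V = (-7.464, -43.01). QV ⟂ VK, so VK runs at 138.4°; with |VK| = 13.9, K = (-17.86, -33.78). ∠VKU = 82.1° gives KU at 40.50° from the x-axis; with |KU| = 13.4, U = (-7.669, -25.08). Then |TU| = |U − T| = 19.38.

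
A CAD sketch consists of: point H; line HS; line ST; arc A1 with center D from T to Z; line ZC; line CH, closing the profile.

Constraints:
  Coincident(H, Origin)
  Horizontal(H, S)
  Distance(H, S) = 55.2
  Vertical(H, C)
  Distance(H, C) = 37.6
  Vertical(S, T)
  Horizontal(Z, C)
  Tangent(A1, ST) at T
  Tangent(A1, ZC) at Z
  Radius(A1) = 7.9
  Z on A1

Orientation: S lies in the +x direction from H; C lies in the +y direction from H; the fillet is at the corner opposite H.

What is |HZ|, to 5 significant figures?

60.424

H is at the origin; H and S share the same y with |HS| = 55.2 and S on the +x side, so S = (55.200, 0.0000). H and C share the same x with |HC| = 37.6 and C on the +y side, so C = (0.0000, 37.600). The virtual corner opposite H is at (55.200, 37.600). The tangent condition forces DT to be normal to ST and tangency of A1 to ZC means the radius DZ is perpendicular to ZC, with radius 7.9, so the center D sits 7.9 in from both sides at D = (47.300, 29.700). That places the tangent points at T = (55.200, 29.700) on ST and Z = (47.300, 37.600) on ZC. Then |HZ| = |Z − H| = 60.424.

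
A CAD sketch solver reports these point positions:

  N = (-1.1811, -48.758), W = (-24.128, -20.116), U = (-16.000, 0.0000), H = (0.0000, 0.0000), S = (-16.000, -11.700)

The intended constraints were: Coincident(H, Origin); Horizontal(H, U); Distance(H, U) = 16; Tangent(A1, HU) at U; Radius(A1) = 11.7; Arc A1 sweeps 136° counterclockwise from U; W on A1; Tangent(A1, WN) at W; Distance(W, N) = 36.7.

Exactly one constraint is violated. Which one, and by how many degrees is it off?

Tangent(A1, WN) at W — off by 7.30°.

H = (0.00, 0.00) ✓; H.y = 0.00, U.y = 0.00 ✓; |HU| = 16.00 ✓; ∠(SU, UH) = 90.00° ✓; |SU| = 11.70 ✓; bearing(S→W) − bearing(S→U) = 136.0° ✓; |SW| = 11.70 ✓; ∠(SW, WN) = 97.30° ✗; |WN| = 36.70 ✓.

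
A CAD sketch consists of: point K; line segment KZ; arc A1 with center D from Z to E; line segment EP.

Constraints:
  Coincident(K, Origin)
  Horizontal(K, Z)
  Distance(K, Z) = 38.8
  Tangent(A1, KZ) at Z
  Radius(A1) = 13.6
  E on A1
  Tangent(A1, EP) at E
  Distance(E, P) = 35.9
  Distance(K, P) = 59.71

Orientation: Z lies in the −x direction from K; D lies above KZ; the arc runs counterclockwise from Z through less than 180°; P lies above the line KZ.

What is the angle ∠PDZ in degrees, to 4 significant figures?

168.0°

Checks: |DE| = 13.60 ✓; ∠(DE, EP) = 90.00° ✓; |EP| = 35.90 ✓; |KP| = 59.71 ✓.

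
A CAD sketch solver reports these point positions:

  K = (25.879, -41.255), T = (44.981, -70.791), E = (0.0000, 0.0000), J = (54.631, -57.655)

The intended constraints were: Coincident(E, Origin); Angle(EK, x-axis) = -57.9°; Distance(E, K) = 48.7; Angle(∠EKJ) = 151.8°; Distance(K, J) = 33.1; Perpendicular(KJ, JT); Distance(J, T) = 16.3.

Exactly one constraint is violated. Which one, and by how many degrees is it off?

Perpendicular(KJ, JT) — off by 6.60°.

E = (0.00, 0.00) ✓; EK at -57.90° ✓; |EK| = 48.70 ✓; ∠EKJ = 151.8° ✓; |KJ| = 33.10 ✓; ∠(KJ, JT) = 96.60° ✗; |JT| = 16.30 ✓.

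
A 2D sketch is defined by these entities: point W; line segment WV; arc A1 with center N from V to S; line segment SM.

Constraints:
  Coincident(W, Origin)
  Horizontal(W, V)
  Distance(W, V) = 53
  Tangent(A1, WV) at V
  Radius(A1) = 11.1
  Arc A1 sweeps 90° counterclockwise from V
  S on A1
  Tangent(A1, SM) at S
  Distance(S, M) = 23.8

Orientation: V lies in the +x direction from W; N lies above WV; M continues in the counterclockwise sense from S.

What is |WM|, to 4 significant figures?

72.99

On A1, V sits at bearing -90° from N; a 90° counterclockwise sweep puts S at bearing 0°, so S = N + 11.1·(cos 0°, sin 0°) = (64.10, 11.10). A1 meets SM tangentially, so NS is at right angles to SM, so SM runs along (−sin 0°, cos 0°); with |SM| = 23.8, M = (64.10, 34.90). Then |WM| = |M − W| = 72.99.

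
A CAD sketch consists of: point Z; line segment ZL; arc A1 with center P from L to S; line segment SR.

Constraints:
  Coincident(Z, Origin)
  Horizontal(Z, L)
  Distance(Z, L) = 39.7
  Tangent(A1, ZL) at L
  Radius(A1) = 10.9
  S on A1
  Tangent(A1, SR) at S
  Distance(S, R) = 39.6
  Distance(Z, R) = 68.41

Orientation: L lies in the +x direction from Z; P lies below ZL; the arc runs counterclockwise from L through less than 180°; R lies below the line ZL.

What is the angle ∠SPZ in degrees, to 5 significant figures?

37.961°

Z is at the origin; Z and L share the same y with |ZL| = 39.7 and L on the +x side, so L = (39.700, 0.0000). The tangent condition forces PL to be normal to ZL, so P = L + (0, -10.9) = (39.700, -10.900). Since PS ⟂ SR (tangency), |PR| = √(10.9² + 39.6²) = 41.073 regardless of where S sits on A1. So R lies on both circle(Z, 68.41) and circle(P, 41.073); the below-ZL intersection is R = (44.861, -51.647). S is the foot of the tangent from R: S = (29.638, -15.090).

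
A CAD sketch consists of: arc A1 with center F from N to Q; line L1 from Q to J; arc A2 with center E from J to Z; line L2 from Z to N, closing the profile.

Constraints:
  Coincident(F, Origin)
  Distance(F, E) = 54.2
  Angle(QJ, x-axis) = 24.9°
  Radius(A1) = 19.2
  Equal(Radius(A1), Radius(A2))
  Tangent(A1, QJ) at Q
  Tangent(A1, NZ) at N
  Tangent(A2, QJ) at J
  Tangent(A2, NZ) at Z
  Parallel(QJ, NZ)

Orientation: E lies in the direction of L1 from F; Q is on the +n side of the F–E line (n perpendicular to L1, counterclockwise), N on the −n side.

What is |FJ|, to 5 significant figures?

57.500

The slot axis is L1's direction at 24.9°, so u = (cos 24.9°, sin 24.9°) = (0.90704, 0.42104) and n = (−sin 24.9°, cos 24.9°) = (-0.42104, 0.90704). F is at the origin and E lies 54.2 along u from F, so E = 54.2·u = (49.162, 22.820). Tangency of A1 to both parallel lines with radius 19.2 puts Q and N at F ± 19.2·n: Q = (-8.0839, 17.415), N = (8.0839, -17.415). Equal radii place J and Z the same way about E: J = E + 19.2·n = (41.078, 40.235), Z = E − 19.2·n = (57.246, 5.4049). Then |FJ| = |J − F| = 57.500.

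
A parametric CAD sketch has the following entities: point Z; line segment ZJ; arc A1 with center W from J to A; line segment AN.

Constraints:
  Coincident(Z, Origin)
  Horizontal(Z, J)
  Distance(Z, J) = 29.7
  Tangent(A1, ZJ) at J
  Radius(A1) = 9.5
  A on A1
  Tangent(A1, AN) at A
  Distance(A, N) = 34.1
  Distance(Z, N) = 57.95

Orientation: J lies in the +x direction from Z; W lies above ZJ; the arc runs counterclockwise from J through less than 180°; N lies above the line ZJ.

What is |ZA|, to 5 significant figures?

40.423

Checks: ∠(WJ, JZ) = 90.00° ✓; |WJ| = 9.500 ✓; |WA| = 9.500 ✓; ∠(WA, AN) = 90.00° ✓; |AN| = 34.10 ✓; |ZN| = 57.95 ✓.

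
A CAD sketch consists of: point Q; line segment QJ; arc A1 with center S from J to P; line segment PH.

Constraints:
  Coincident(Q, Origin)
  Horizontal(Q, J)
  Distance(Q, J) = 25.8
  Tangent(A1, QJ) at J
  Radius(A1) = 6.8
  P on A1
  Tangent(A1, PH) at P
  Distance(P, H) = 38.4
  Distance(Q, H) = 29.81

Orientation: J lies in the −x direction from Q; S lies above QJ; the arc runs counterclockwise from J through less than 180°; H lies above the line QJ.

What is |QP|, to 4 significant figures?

21.08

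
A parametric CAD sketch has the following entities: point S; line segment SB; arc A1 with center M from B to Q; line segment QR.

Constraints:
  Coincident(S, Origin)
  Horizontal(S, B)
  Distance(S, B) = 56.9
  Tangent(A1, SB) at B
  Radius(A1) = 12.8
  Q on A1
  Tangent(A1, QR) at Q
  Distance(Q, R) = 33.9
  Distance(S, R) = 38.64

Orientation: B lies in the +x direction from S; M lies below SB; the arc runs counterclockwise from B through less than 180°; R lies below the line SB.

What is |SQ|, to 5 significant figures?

47.530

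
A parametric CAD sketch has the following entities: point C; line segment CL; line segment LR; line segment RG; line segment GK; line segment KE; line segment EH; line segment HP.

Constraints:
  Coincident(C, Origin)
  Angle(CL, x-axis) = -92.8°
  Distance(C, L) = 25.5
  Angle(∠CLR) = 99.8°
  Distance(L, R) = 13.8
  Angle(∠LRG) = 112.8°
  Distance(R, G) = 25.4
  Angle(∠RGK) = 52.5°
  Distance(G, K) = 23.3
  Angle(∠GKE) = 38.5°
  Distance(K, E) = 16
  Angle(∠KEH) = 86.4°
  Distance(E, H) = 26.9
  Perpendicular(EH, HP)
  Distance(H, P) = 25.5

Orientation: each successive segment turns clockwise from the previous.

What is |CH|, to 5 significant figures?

31.424

∠GKE = 38.5° gives KE at -149.20° from the x-axis; with |KE| = 16.0, E = (-18.219, -16.425). ∠KEH = 86.4° gives EH at 117.20° from the x-axis; with |EH| = 26.9, H = (-30.515, 7.5006). Then |CH| = |H − C| = 31.424.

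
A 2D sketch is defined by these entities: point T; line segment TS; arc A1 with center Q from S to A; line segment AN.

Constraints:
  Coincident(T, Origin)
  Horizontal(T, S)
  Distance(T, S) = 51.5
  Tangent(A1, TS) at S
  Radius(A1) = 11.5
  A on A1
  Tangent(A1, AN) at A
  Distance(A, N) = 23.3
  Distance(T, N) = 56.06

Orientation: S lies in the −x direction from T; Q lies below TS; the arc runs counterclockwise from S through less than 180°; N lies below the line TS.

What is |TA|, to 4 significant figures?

62.74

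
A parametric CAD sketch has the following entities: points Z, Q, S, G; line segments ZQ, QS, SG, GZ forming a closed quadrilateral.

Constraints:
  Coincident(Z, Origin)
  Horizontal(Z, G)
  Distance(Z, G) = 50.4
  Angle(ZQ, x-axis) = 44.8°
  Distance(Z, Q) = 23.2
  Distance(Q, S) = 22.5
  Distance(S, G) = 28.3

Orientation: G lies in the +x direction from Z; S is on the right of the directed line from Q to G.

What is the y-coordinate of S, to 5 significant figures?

-5.2989

Z is at the origin; ZG is horizontal with |ZG| = 50.4 and G in +x, so G = (50.4, 0). ZQ runs at 44.8° with |ZQ| = 23.2, so Q = (16.462, 16.348). S is determined by |QS| = 22.5 and |SG| = 28.3 together: it lies at the intersection of circle(Q, 22.5) and circle(G, 28.3). With |QG| = 37.670, the foot of the radical line on QG is 14.924 from Q and the perpendicular offset is √(22.5² − 14.924²) = 16.838. Taking the right-of-QG solution: S = (22.601, -5.2989).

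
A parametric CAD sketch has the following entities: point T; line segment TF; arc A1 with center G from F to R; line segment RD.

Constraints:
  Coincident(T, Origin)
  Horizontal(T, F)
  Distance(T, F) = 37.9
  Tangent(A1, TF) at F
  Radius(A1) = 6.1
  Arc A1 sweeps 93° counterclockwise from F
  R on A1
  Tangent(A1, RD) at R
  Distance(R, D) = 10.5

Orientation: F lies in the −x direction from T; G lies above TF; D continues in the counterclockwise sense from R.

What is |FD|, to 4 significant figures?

17.79

T is at the origin; TF is horizontal with |TF| = 37.9 and F on the −x side, so F = (-37.90, 0.000). The tangent condition forces GF to be normal to TF, so G = F + (0, 6.1) = (-37.90, 6.100). On A1, F sits at bearing -90° from G; a 93° counterclockwise sweep puts R at bearing 3°, so R = G + 6.1·(cos 3°, sin 3°) = (-31.81, 6.419). Since A1 is tangent to RD there, GR ⟂ RD, so RD runs along (−sin 3°, cos 3°); with |RD| = 10.5, D = (-32.36, 16.90). Then |FD| = |D − F| = 17.79.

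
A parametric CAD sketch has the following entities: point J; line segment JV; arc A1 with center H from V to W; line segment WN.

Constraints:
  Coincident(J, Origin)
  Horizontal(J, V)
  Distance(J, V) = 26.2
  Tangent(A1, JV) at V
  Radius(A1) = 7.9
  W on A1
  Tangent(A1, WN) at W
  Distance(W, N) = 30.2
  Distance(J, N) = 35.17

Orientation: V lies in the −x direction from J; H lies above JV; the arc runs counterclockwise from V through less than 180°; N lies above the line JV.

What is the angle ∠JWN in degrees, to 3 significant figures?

87.4°

J is at the origin; JV is horizontal with |JV| = 26.2 and V on the −x side, so V = (-26.2, 0.00). Tangency of A1 to JV means the radius HV is perpendicular to JV, so H = V + (0, 7.9) = (-26.2, 7.90). Since HW ⟂ WN (tangency), |HN| = √(7.9² + 30.2²) = 31.2 regardless of where W sits on A1. So N lies on both circle(J, 35.17) and circle(H, 31.2); the above-JV intersection is N = (-9.05, 34.0). W is the foot of the tangent from N: W = (-18.7, 5.37).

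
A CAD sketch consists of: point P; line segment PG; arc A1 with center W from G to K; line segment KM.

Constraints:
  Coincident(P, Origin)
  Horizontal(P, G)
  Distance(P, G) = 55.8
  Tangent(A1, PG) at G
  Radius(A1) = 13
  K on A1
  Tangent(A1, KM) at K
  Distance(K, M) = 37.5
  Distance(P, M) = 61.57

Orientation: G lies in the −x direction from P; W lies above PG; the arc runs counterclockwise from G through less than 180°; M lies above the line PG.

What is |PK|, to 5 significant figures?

44.373

P is at the origin; PG is horizontal with |PG| = 55.8 and G on the −x side, so G = (-55.800, 0.0000). The tangent condition forces WG to be normal to PG, so W = G + (0, 13) = (-55.800, 13.000). Since WK ⟂ KM (tangency), |WM| = √(13.0² + 37.5²) = 39.689 regardless of where K sits on A1. So M lies on both circle(P, 61.57) and circle(W, 39.689); the above-PG intersection is M = (-37.977, 48.463). K is the foot of the tangent from M: K = (-42.913, 11.289).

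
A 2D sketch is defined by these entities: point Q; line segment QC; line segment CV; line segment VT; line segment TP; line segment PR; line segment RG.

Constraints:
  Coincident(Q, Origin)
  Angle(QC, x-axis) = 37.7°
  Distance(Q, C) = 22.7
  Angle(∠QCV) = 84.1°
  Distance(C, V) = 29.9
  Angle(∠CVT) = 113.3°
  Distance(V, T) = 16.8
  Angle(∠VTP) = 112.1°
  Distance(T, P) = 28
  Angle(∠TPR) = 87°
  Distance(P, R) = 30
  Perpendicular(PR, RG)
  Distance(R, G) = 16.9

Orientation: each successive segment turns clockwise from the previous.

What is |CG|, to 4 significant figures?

9.315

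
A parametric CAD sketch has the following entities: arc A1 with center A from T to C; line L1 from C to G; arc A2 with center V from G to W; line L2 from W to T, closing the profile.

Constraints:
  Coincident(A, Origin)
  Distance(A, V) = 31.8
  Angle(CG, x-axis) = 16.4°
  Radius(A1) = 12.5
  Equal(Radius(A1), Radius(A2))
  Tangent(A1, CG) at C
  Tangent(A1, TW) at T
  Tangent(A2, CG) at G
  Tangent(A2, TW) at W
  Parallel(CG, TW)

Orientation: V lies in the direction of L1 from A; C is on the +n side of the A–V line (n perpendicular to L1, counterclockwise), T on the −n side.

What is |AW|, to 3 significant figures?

34.2

The slot axis is L1's direction at 16.4°, so u = (cos 16.4°, sin 16.4°) = (0.959, 0.282) and n = (−sin 16.4°, cos 16.4°) = (-0.282, 0.959). A is at the origin and V lies 31.8 along u from A, so V = 31.8·u = (30.5, 8.98). Tangency of A1 to both parallel lines with radius 12.5 puts C and T at A ± 12.5·n: C = (-3.53, 12.0), T = (3.53, -12.0). Equal radii place G and W the same way about V: G = V + 12.5·n = (27.0, 21.0), W = V − 12.5·n = (34.0, -3.01). Then |AW| = |W − A| = 34.2.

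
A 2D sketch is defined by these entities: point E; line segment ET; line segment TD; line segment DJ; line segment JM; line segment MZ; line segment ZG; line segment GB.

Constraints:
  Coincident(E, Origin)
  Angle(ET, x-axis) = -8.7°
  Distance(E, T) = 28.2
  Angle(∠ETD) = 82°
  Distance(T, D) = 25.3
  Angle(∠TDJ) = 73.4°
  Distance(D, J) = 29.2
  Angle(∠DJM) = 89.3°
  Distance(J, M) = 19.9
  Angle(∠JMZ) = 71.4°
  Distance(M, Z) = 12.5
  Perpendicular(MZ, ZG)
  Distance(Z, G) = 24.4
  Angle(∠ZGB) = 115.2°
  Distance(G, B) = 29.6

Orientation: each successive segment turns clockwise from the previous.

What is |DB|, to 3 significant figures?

55.6

MZ ⟂ ZG, so ZG runs at -143°; with |ZG| = 24.4, G = (-4.46, -20.7). ∠ZGB = 115.2° gives GB at 153° from the x-axis; with |GB| = 29.6, B = (-30.7, -7.10). Then |DB| = |B − D| = 55.6.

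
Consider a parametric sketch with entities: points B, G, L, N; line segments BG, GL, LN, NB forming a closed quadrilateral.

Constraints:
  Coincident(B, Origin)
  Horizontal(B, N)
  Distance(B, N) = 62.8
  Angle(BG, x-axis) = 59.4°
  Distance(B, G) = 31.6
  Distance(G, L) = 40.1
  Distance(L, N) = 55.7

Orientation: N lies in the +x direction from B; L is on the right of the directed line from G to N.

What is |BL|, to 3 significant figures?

14.8

Checks: |GL| = 40.10 ✓; |LN| = 55.70 ✓.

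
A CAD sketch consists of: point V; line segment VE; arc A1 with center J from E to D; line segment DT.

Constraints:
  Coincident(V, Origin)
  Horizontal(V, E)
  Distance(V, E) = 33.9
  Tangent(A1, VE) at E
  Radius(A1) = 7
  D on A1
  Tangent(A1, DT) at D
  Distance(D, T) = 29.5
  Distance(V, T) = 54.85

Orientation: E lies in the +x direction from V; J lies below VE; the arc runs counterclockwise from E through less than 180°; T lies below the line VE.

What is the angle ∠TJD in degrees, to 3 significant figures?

76.7°

V is at the origin; V and E share the same y with |VE| = 33.9 and E on the +x side, so E = (33.9, 0.00). A1 meets VE tangentially, so JE is at right angles to VE, so J = E + (0, -7) = (33.9, -7.00). Since JD ⟂ DT (tangency), |JT| = √(7.0² + 29.5²) = 30.3 regardless of where D sits on A1. So T lies on both circle(V, 54.85) and circle(J, 30.3); the below-VE intersection is T = (41.0, -36.5). D is the foot of the tangent from T: D = (27.7, -10.2).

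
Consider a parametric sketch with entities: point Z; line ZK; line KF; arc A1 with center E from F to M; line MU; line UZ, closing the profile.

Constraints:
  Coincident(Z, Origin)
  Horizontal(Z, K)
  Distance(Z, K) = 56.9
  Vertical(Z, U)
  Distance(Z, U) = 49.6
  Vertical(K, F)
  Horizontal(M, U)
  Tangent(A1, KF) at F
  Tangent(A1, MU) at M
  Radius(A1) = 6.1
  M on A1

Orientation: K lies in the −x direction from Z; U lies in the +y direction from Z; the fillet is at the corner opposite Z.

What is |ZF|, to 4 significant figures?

71.62

The virtual corner opposite Z is at (-56.90, 49.60). A1 meets KF tangentially, so EF is at right angles to KF and the tangent condition forces EM to be normal to MU, with radius 6.1, so the center E sits 6.1 in from both sides at E = (-50.80, 43.50). That places the tangent points at F = (-56.90, 43.50) on KF and M = (-50.80, 49.60) on MU. Then |ZF| = |F − Z| = 71.62.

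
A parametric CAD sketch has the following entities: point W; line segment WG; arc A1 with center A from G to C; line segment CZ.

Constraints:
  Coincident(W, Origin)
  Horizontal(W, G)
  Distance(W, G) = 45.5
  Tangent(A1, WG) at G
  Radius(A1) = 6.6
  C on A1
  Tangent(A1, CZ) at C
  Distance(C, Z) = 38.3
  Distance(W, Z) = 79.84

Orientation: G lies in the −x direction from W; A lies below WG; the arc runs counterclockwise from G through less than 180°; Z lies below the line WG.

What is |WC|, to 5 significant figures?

51.172

W is at the origin; WG is horizontal with |WG| = 45.5 and G on the −x side, so G = (-45.500, 0.0000). A1 meets WG tangentially, so AG is at right angles to WG, so A = G + (0, -6.6) = (-45.500, -6.6000). Since AC ⟂ CZ (tangency), |AZ| = √(6.6² + 38.3²) = 38.865 regardless of where C sits on A1. So Z lies on both circle(W, 79.84) and circle(A, 38.865); the below-WG intersection is Z = (-71.536, -35.454). C is the foot of the tangent from Z: C = (-51.080, -3.0749).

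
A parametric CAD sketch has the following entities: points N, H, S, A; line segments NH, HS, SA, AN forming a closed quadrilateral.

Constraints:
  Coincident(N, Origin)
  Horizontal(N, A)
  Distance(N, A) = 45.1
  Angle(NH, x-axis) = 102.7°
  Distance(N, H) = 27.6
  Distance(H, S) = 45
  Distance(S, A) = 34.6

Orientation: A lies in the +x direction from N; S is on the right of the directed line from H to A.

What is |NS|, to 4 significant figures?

19.10

N is at the origin; NA is horizontal with |NA| = 45.1 and A in +x, so A = (45.1, 0). NH runs at 102.7° with |NH| = 27.6, so H = (-6.068, 26.92). S is determined by |HS| = 45.0 and |SA| = 34.6 together: it lies at the intersection of circle(H, 45.0) and circle(A, 34.6). With |HA| = 57.82, the foot of the radical line on HA is 36.07 from H and the perpendicular offset is √(45.0² − 36.07²) = 26.91. Taking the right-of-HA solution: S = (13.32, -13.68).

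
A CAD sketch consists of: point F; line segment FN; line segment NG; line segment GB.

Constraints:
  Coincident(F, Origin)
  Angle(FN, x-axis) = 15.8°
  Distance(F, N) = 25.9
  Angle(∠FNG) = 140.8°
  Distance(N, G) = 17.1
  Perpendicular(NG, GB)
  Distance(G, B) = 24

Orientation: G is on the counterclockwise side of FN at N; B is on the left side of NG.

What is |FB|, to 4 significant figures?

37.95

∠FNG = 140.8°, so NG runs at 15.8° + (180° − 140.8°) = 55.00° from the x-axis; with |NG| = 17.1, G = N + 17.1·(cos 55.00°, sin 55.00°) = (34.73, 21.06). The perpendicularity gives GB at right angles to NG; with |GB| = 24.0 on the left of NG, B = G + 24.0·(-0.8192, 0.5736) = (15.07, 34.83). Then |FB| = |B − F| = 37.95.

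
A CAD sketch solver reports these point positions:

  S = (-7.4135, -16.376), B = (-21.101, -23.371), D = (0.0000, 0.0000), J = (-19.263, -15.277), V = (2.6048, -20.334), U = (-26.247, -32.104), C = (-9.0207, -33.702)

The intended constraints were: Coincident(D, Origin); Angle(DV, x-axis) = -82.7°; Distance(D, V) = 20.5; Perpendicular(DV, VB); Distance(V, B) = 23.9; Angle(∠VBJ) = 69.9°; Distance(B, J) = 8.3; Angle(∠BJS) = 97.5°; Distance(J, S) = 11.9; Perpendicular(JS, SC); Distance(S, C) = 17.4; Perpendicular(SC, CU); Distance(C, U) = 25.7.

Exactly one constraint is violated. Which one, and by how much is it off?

Distance(C, U) = 25.7 — off by 8.40.

D = (0.00, 0.00) ✓; DV at -82.70° ✓; |DV| = 20.50 ✓; ∠(DV, VB) = 90.00° ✓; |VB| = 23.90 ✓; ∠VBJ = 69.91° ✓; |BJ| = 8.300 ✓; ∠BJS = 97.50° ✓; |JS| = 11.90 ✓; ∠(JS, SC) = 90.00° ✓; |SC| = 17.40 ✓; ∠(SC, CU) = 90.00° ✓; |CU| = 17.30 ✗.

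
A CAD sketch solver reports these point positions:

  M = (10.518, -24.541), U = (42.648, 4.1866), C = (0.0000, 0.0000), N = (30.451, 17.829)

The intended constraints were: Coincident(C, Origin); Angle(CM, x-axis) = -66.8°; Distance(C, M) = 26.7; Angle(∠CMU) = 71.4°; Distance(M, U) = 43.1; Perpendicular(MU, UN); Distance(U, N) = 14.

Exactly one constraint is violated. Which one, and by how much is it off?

Distance(U, N) = 14 — off by 4.30.

C = (0.00, 0.00) ✓; CM at -66.80° ✓; |CM| = 26.70 ✓; ∠CMU = 71.40° ✓; |MU| = 43.10 ✓; ∠(MU, UN) = 90.00° ✓; |UN| = 18.30 ✗.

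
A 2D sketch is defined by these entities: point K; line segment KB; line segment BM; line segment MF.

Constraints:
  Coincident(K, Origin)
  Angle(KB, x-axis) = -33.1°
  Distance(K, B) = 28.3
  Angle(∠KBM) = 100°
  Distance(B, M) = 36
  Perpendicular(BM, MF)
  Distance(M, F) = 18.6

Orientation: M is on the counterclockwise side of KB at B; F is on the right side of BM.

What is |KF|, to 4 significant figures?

61.91

K is at the origin; KB runs at -33.1° with length 28.3, so B = 28.3·(cos -33.1°, sin -33.1°) = (23.71, -15.45). ∠KBM = 100.0°, so BM runs at -33.1° + (180° − 100.0°) = 46.90° from the x-axis; with |BM| = 36.0, M = B + 36.0·(cos 46.90°, sin 46.90°) = (48.31, 10.83). The perpendicularity gives MF at right angles to BM; with |MF| = 18.6 on the right of BM, F = M + 18.6·(0.7302, -0.6833) = (61.89, -1.878). Then |KF| = |F − K| = 61.91.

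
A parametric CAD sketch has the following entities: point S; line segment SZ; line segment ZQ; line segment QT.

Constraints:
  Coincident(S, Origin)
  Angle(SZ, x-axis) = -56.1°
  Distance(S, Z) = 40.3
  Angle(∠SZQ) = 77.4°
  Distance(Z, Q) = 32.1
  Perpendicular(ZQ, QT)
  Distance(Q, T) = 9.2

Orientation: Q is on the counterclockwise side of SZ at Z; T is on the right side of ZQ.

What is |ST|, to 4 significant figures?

53.84

∠SZQ = 77.4°, so ZQ runs at -56.1° + (180° − 77.4°) = 46.50° from the x-axis; with |ZQ| = 32.1, Q = Z + 32.1·(cos 46.50°, sin 46.50°) = (44.57, -10.16). The perpendicularity gives QT at right angles to ZQ; with |QT| = 9.2 on the right of ZQ, T = Q + 9.2·(0.7254, -0.6884) = (51.25, -16.50). Then |ST| = |T − S| = 53.84.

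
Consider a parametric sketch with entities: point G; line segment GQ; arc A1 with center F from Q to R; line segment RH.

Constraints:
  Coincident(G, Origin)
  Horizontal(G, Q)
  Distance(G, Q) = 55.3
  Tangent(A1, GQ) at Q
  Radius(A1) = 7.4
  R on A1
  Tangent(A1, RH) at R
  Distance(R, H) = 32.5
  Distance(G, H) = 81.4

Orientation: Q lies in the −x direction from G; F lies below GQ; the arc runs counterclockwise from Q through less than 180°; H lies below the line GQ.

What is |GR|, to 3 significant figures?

62.5

G is at the origin; G and Q share the same y with |GQ| = 55.3 and Q on the −x side, so Q = (-55.3, 0.00). Tangency of A1 to GQ means the radius FQ is perpendicular to GQ, so F = Q + (0, -7.4) = (-55.3, -7.40). Since FR ⟂ RH (tangency), |FH| = √(7.4² + 32.5²) = 33.3 regardless of where R sits on A1. So H lies on both circle(G, 81.4) and circle(F, 33.3); the below-GQ intersection is H = (-73.3, -35.5). R is the foot of the tangent from H: R = (-62.3, -4.90).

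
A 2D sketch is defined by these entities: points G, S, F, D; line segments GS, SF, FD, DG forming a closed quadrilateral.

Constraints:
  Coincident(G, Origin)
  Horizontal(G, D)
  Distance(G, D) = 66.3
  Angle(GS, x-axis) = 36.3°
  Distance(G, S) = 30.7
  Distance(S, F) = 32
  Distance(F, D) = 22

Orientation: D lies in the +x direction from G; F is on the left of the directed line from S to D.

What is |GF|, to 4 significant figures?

60.06

G is at the origin; GD is horizontal with |GD| = 66.3 and D in +x, so D = (66.3, 0). GS runs at 36.3° with |GS| = 30.7, so S = (24.74, 18.17). F is determined by |SF| = 32.0 and |FD| = 22.0 together: it lies at the intersection of circle(S, 32.0) and circle(D, 22.0). With |SD| = 45.36, the foot of the radical line on SD is 28.63 from S and the perpendicular offset is √(32.0² − 28.63²) = 14.29. Taking the left-of-SD solution: F = (56.70, 19.80).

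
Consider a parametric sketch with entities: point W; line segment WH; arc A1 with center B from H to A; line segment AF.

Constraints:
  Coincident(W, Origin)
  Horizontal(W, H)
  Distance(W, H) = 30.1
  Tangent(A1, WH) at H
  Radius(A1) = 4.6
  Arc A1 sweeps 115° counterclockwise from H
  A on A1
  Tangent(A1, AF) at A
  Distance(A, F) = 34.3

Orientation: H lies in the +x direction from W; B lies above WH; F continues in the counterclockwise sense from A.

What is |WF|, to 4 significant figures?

42.51

W is at the origin; W and H share the same y with |WH| = 30.1 and H on the +x side, so H = (30.10, 0.000). The tangent condition forces BH to be normal to WH, so B = H + (0, 4.6) = (30.10, 4.600). On A1, H sits at bearing -90° from B; a 115° counterclockwise sweep puts A at bearing 25°, so A = B + 4.6·(cos 25°, sin 25°) = (34.27, 6.544). Since A1 is tangent to AF there, BA ⟂ AF, so AF runs along (−sin 25°, cos 25°); with |AF| = 34.3, F = (19.77, 37.63). Then |WF| = |F − W| = 42.51.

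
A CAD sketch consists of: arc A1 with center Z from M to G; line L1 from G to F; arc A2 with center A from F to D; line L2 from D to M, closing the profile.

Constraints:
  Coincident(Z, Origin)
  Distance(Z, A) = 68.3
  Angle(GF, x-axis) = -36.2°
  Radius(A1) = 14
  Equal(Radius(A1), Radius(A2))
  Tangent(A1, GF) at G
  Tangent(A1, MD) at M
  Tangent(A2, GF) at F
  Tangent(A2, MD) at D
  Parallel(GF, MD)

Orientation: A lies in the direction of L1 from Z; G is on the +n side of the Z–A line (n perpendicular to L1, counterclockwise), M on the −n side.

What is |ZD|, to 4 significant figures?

69.72

Tangency of A1 to both parallel lines with radius 14.0 puts G and M at Z ± 14.0·n: G = (8.268, 11.30), M = (-8.268, -11.30). Equal radii place F and D the same way about A: F = A + 14.0·n = (63.38, -29.04), D = A − 14.0·n = (46.85, -51.64). Then |ZD| = |D − Z| = 69.72.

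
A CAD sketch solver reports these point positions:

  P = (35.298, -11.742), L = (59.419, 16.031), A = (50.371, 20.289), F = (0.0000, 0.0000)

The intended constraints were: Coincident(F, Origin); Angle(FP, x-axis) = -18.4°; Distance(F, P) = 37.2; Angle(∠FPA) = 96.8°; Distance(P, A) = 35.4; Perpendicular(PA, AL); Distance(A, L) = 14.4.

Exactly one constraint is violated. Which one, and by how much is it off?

Distance(A, L) = 14.4 — off by 4.40.

F = (0.00, 0.00) ✓; FP at -18.40° ✓; |FP| = 37.20 ✓; ∠FPA = 96.80° ✓; |PA| = 35.40 ✓; ∠(PA, AL) = 90.00° ✓; |AL| = 10.00 ✗.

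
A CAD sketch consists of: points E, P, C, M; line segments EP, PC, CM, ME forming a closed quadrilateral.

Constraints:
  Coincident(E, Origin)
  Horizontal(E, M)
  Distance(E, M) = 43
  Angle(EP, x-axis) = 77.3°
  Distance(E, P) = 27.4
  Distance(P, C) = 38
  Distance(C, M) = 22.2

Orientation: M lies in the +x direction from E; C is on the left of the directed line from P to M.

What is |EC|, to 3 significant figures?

49.1

E is at the origin; E and M share the same y with |EM| = 43.0 and M in +x, so M = (43.0, 0). EP runs at 77.3° with |EP| = 27.4, so P = (6.02, 26.7). C is determined by |PC| = 38.0 and |CM| = 22.2 together: it lies at the intersection of circle(P, 38.0) and circle(M, 22.2). With |PM| = 45.6, the foot of the radical line on PM is 33.2 from P and the perpendicular offset is √(38.0² − 33.2²) = 18.4. Taking the left-of-PM solution: C = (43.8, 22.2).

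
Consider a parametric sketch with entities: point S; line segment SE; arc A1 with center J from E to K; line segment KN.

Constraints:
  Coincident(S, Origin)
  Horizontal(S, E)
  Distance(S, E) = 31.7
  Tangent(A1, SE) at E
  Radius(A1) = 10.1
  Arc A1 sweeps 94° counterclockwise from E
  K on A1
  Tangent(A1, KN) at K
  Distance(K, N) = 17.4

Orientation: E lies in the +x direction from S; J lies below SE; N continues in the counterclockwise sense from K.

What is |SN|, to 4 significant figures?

36.26

S is at the origin; SE is horizontal with |SE| = 31.7 and E on the +x side, so E = (31.70, 0.000). Tangency of A1 to SE means the radius JE is perpendicular to SE, so J = E + (0, -10.1) = (31.70, -10.10). On A1, E sits at bearing 90° from J; a 94° counterclockwise sweep puts K at bearing 184°, so K = J + 10.1·(cos 184°, sin 184°) = (21.62, -10.80). Tangency of A1 to KN means the radius JK is perpendicular to KN, so KN runs along (−sin 184°, cos 184°); with |KN| = 17.4, N = (22.84, -28.16). Then |SN| = |N − S| = 36.26.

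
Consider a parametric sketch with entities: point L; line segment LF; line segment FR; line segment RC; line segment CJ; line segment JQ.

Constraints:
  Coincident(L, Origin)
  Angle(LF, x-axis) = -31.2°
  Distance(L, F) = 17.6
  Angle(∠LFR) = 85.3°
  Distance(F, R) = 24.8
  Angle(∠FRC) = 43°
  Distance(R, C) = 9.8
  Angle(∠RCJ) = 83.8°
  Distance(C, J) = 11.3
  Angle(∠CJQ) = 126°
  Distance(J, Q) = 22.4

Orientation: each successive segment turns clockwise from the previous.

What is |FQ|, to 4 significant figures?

29.50

L is at the origin; LF runs at -31.2° with length 17.6, so F = (15.05, -9.117). ∠LFR = 85.3° gives FR at -125.9° from the x-axis; with |FR| = 24.8, R = (0.5124, -29.21). ∠FRC = 43.0° gives RC at 97.10° from the x-axis; with |RC| = 9.8, C = (-0.6989, -19.48). ∠RCJ = 83.8° gives CJ at 0.9000° from the x-axis; with |CJ| = 11.3, J = (10.60, -19.30). ∠CJQ = 126.0° gives JQ at -53.10° from the x-axis; with |JQ| = 22.4, Q = (24.05, -37.22). Then |FQ| = |Q − F| = 29.50.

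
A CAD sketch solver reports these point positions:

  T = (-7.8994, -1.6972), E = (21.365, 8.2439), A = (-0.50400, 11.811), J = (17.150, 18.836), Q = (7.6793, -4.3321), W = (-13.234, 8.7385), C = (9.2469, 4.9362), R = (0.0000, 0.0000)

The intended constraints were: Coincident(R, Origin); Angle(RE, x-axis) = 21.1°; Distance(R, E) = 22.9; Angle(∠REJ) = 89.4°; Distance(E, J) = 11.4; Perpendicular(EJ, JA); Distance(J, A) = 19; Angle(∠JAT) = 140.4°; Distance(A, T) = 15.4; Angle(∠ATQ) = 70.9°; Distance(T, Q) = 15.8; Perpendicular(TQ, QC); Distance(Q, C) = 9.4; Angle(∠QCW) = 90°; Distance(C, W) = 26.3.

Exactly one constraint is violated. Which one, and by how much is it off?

Distance(C, W) = 26.3 — off by 3.50.

R = (0.00, 0.00) ✓; RE at 21.10° ✓; |RE| = 22.90 ✓; ∠REJ = 89.40° ✓; |EJ| = 11.40 ✓; ∠(EJ, JA) = 90.00° ✓; |JA| = 19.00 ✓; ∠JAT = 140.4° ✓; |AT| = 15.40 ✓; ∠ATQ = 70.90° ✓; |TQ| = 15.80 ✓; ∠(TQ, QC) = 90.00° ✓; |QC| = 9.400 ✓; ∠QCW = 90.00° ✓; |CW| = 22.80 ✗.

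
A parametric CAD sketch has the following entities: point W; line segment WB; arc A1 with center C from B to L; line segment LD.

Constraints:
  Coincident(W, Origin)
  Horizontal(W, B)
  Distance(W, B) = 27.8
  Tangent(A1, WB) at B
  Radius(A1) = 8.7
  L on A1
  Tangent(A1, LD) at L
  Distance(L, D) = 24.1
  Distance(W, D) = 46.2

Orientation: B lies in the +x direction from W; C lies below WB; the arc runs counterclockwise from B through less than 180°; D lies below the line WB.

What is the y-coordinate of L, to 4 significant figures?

-12.71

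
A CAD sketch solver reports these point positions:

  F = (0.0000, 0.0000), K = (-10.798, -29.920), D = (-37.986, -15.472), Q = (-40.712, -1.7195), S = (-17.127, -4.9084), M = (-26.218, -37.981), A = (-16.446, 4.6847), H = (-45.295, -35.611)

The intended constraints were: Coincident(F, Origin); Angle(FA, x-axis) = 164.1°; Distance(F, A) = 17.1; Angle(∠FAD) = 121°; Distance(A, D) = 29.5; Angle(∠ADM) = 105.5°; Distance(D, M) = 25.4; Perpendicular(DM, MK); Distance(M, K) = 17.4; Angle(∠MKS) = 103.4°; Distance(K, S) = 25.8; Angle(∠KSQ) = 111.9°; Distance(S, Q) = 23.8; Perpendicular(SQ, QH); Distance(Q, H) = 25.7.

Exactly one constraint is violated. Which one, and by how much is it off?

Distance(Q, H) = 25.7 — off by 8.50.

F = (0.00, 0.00) ✓; FA at 164.1° ✓; |FA| = 17.10 ✓; ∠FAD = 121.0° ✓; |AD| = 29.50 ✓; ∠ADM = 105.5° ✓; |DM| = 25.40 ✓; ∠(DM, MK) = 90.00° ✓; |MK| = 17.40 ✓; ∠MKS = 103.4° ✓; |KS| = 25.80 ✓; ∠KSQ = 111.9° ✓; |SQ| = 23.80 ✓; ∠(SQ, QH) = 90.00° ✓; |QH| = 34.20 ✗.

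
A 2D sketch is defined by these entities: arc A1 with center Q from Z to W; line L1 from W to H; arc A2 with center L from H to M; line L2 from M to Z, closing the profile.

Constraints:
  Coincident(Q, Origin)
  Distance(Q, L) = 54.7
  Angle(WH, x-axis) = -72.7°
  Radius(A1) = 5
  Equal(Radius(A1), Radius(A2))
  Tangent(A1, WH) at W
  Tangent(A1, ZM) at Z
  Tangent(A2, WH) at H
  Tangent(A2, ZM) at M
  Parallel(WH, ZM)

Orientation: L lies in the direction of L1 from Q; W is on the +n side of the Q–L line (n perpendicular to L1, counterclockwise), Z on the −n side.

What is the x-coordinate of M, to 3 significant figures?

11.5

Tangency of A1 to both parallel lines with radius 5.0 puts W and Z at Q ± 5.0·n: W = (4.77, 1.49), Z = (-4.77, -1.49). Equal radii place H and M the same way about L: H = L + 5.0·n = (21.0, -50.7), M = L − 5.0·n = (11.5, -53.7). So M.x = 11.5.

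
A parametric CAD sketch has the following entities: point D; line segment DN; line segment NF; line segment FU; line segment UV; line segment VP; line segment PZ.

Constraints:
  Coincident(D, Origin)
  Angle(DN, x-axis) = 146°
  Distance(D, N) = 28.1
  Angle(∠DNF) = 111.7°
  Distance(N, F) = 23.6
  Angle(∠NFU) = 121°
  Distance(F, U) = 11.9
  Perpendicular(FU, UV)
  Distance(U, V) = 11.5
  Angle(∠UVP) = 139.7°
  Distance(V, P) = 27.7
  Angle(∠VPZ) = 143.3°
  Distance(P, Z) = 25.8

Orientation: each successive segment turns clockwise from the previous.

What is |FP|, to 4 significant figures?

33.18

FU ⟂ UV, so UV runs at -71.30°; with |UV| = 11.5, V = (-3.310, 31.69). ∠UVP = 139.7° gives VP at -111.6° from the x-axis; with |VP| = 27.7, P = (-13.51, 5.939). Then |FP| = |P − F| = 33.18.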